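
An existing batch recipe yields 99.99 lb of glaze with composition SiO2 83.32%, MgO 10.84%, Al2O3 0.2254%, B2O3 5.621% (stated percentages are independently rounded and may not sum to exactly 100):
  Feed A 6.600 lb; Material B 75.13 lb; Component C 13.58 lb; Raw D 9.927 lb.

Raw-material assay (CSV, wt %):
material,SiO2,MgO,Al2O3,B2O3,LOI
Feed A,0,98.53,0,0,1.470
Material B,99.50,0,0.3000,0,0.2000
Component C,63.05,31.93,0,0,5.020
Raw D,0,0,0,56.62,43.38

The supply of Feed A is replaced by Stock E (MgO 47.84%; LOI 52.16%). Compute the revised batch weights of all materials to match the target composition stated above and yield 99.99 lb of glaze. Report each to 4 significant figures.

All internal work carries full precision through the solve; rounding to four significant figures extends to every mid-chain value as shown; exactly one rounding goes into every reported number; the derived quantities are computed in exact precision (the four compositions, ignition loss, the yield, the totals, glass mass) from the weighed amounts at 99.99 lb of glass precisely as stated by the question or the answer.
Target oxide masses per 99.99 lb glaze:
  SiO2: 83.32% × 99.99 = 83.31 lb
  MgO: 10.84% × 99.99 = 10.84 lb
  Al2O3: 0.2254% × 99.99 = 0.2254 lb
  B2O3: 5.621% × 99.99 = 5.620 lb
Checking each oxide sum per the reported batch figures, under the basis named above (summed amounts equal target values modulo rounding of the values):
  SiO2: 75.13·0.9950 + 13.58·0.6305 = 83.32 lb (target 83.31 lb)
  MgO: 13.59·0.4784 + 13.58·0.3193 = 10.84 lb (target 10.84 lb)
  Al2O3: 75.13·0.003000 = 0.2254 lb (target 0.2254 lb)
  B2O3: 9.927·0.5662 = 5.621 lb (target 5.620 lb)
Glass-mass closure: whole batch net of LOI = 100.0 lb (the targets, summed, come to 100.0 lb; the stated basis being 99.99 lb — any gap is answer rounding).
Batch grand total — Σ batch = 112.2 lb; the LOI term Σ batch·LOI equals 12.23 lb; yield = glass ÷ total batch = 89.11%.

Revised batch per 99.99 lb glaze:
  Stock E: 13.59 lb
  Material B: 75.13 lb
  Component C: 13.58 lb
  Raw D: 9.927 lb
Total batch = 112.2 lb; LOI loss = 12.23 lb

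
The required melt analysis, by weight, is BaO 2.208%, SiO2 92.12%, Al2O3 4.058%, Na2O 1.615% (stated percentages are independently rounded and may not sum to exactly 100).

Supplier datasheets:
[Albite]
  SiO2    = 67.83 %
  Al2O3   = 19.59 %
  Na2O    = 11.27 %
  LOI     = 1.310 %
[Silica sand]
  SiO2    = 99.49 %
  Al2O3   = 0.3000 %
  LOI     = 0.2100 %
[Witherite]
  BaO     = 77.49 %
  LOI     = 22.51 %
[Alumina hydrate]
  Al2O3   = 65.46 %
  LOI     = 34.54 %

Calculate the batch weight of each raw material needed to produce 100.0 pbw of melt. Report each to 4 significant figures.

Mid-chain values appear, rounded to 4 significant digits, alongside each step. Every computation maintains full precision from start to finish; a single rounding produces every reported value; the derived quantities (LOI, net glass mass, the four compositions, the yield, the totals) are recomputed in exact precision using the weight values for 100.0 pbw of glass as given in the problem or answer text.
Oxide mass targets, per 100.0 pbw melt:
  BaO: 2.208% × 100.0 = 2.208 pbw
  SiO2: 92.12% × 100.0 = 92.12 pbw
  Al2O3: 4.058% × 100.0 = 4.058 pbw
  Na2O: 1.615% × 100.0 = 1.615 pbw
Per-oxide balance check from the weights as reported, against the basis in use (each sum matches its target mass within answer rounding):
  BaO: 2.849·0.7749 = 2.208 pbw (target 2.208 pbw)
  SiO2: 14.33·0.6783 + 82.82·0.9949 = 92.12 pbw (target 92.12 pbw)
  Al2O3: 14.33·0.1959 + 82.82·0.003000 + 1.531·0.6546 = 4.058 pbw (target 4.058 pbw)
  Na2O: 14.33·0.1127 = 1.615 pbw (target 1.615 pbw)
The glass-mass cross-check: Σ batch − LOI loss = 100.0 pbw (the targets, summed, come to 100.0 pbw; the stated basis being 100.0 pbw — gaps are rounding artifacts).
Total batch = Σ batch = 101.5 pbw; the LOI term Σ batch·LOI equals 1.532 pbw; as yield: glass ÷ batch → 98.49%.

Batch per 100.0 pbw melt:
  Albite: 14.33 pbw
  Silica sand: 82.82 pbw
  Witherite: 2.849 pbw
  Alumina hydrate: 1.531 pbw
Total batch = 101.5 pbw; LOI loss = 1.532 pbw; yield = 98.49%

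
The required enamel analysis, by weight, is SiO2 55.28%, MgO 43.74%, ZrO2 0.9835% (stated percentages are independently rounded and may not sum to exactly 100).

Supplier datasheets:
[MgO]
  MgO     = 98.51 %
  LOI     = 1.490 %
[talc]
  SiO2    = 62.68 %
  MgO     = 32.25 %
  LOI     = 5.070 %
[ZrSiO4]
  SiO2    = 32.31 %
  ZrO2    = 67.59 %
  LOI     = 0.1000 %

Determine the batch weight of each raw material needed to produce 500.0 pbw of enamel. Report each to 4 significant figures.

Batch per 500.0 pbw enamel:
  MgO: 78.87 pbw
  talc: 437.2 pbw
  ZrSiO4: 7.275 pbw
Total batch = 523.3 pbw; LOI loss = 23.35 pbw; yield = 95.54%

Intermediates appear rounded to four significant digits between the steps. The working math maintains exact precision all the way through — every reported figure is rounded once only — the derived quantities are rebuilt in full float precision (the totals, three oxide percentages, net glass mass, the yield, LOI) from the weighed amounts at 500.0 pbw of glass, as given in the problem or the answer.
Target oxide masses per 500.0 pbw enamel:
  SiO2: 55.28% × 500.0 = 276.4 pbw
  MgO: 43.74% × 500.0 = 218.7 pbw
  ZrO2: 0.9835% × 500.0 = 4.918 pbw
Verifying the oxide balance per the reported batch figures, versus the basis set out (summed amounts equal target values once rounding is allowed for):
  SiO2: 437.2·0.6268 + 7.275·0.3231 = 276.4 pbw (target 276.4 pbw)
  MgO: 78.87·0.9851 + 437.2·0.3225 = 218.7 pbw (target 218.7 pbw)
  ZrO2: 7.275·0.6759 = 4.917 pbw (target 4.918 pbw)
Auditing the glass mass value: the batch minus its LOI: 500.0 pbw (summing oxide targets gives 500.0 pbw; basis as stated: 500.0 pbw — deltas are rounding alone).
Adding the batch up: Σ batch = 523.3 pbw; LOI removed, Σ of batch·LOI: 23.35 pbw; glass ÷ batch gives a yield of 95.54%.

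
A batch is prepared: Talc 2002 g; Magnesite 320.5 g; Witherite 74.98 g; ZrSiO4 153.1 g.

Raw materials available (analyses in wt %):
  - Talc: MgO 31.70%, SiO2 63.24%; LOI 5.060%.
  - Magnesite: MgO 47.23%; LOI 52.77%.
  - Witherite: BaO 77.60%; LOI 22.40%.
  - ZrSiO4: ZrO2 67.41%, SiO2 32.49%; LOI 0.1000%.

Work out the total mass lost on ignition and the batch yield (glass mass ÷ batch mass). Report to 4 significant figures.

Each numeric step keeps exact precision through every step. Mid-chain values appear rounded to 4 significant digits at each printed step — every reported number is rounded only once; all derived quantities are recomputed at full float precision (the four compositions, yield, glass mass, LOI, the totals) starting from the weights on 2263 g of glass, as written in question or answer.
Each material's LOI contribution:
  Talc: 2002 × 0.05060 = 101.3 g
  Magnesite: 320.5 × 0.5277 = 169.1 g
  Witherite: 74.98 × 0.2240 = 16.80 g
  ZrSiO4: 153.1 × 0.001000 = 0.1531 g
Total LOI = 287.4 g
Glass = batch − LOI = 2551 − 287.4 = 2263 g

LOI loss = 287.4 g; glass = 2263 g; yield = 88.73%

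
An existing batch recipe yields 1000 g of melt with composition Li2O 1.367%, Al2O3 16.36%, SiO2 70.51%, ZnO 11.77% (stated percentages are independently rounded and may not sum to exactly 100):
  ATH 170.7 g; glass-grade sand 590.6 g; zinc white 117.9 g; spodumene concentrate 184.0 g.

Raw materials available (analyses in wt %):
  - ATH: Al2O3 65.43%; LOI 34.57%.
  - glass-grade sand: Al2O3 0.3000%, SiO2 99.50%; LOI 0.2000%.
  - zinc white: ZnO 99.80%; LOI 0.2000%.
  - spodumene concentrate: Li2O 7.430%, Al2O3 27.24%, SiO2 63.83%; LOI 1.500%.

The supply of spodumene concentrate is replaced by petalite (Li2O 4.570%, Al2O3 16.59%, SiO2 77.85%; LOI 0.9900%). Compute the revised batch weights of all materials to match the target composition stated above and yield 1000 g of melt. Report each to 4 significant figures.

Mid-chain values are displayed (rounded to four significant figures) alongside each step — all internal work holds full float precision in every operation; every reported figure receives exactly one rounding; derived quantities, including the totals, yield, the four compositions, LOI, glass mass, are recomputed from the weighed amounts for 1000 g of glass at full precision, precisely as stated by either problem or answer.
Oxide mass targets, per 1000 g melt:
  Li2O: 1.367% × 1000 = 13.67 g
  Al2O3: 16.36% × 1000 = 163.6 g
  SiO2: 70.51% × 1000 = 705.1 g
  ZnO: 11.77% × 1000 = 117.7 g
Per-oxide balance check from the weights as reported, on the stated basis (sum by sum, the targets are met within answer rounding):
  Li2O: 299.1·0.04570 = 13.67 g (target 13.67 g)
  Al2O3: 172.0·0.6543 + 474.6·0.003000 + 299.1·0.1659 = 163.6 g (target 163.6 g)
  SiO2: 474.6·0.9950 + 299.1·0.7785 = 705.1 g (target 705.1 g)
  ZnO: 117.9·0.9980 = 117.7 g (target 117.7 g)
Glass-mass bookkeeping: batch total minus LOI = 1000 g (summing oxide targets gives 1000 g; versus the stated basis of 1000 g — any gap is answer rounding).
Batch grand total — Σ batch = 1064 g; LOI loss = Σ batch·LOI = 63.61 g; as yield: glass ÷ batch → 94.02%.

Revised batch per 1000 g melt:
  ATH: 172.0 g
  glass-grade sand: 474.6 g
  zinc white: 117.9 g
  petalite: 299.1 g
Total batch = 1064 g; LOI loss = 63.61 g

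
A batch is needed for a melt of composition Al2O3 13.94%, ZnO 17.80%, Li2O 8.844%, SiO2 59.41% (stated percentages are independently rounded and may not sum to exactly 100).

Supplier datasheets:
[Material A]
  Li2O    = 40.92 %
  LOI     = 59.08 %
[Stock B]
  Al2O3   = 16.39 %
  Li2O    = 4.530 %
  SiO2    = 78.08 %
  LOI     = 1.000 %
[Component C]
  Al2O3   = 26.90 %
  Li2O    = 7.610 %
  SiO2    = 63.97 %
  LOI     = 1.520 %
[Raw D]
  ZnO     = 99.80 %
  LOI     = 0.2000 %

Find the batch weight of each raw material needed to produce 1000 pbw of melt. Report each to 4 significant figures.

The working math carries full precision end to end; values along the way are shown (rounded to 4 significant figures) alongside each step; exactly one rounding goes into each reported number — derived quantities, which include totals, the four compositions, yield, ignition loss, glass mass, are carried at full precision, as given in problem or answer, using the weight values per 1000 pbw of glass.
Per-oxide target masses for 1000 pbw melt:
  Al2O3: 13.94% × 1000 = 139.4 pbw
  ZnO: 17.80% × 1000 = 178.0 pbw
  Li2O: 8.844% × 1000 = 88.44 pbw
  SiO2: 59.41% × 1000 = 594.1 pbw
Verifying the oxide balance on the weights just shown, on the stated basis (every target is met by its sum up to rounding of the answer):
  Al2O3: 671.5·0.1639 + 109.0·0.2690 = 139.4 pbw (target 139.4 pbw)
  ZnO: 178.4·0.9980 = 178.0 pbw (target 178.0 pbw)
  Li2O: 121.5·0.4092 + 671.5·0.04530 + 109.0·0.07610 = 88.43 pbw (target 88.44 pbw)
  SiO2: 671.5·0.7808 + 109.0·0.6397 = 594.0 pbw (target 594.1 pbw)
Mass balance on the glass: whole batch net of LOI = 999.9 pbw (oxide target masses add up to 999.9 pbw; against the stated basis, 1000 pbw — differing by rounding only).
Batch grand total — Σ batch = 1080 pbw; LOI removed, Σ of batch·LOI: 80.51 pbw; yield: glass divided by total = 92.55%.

Batch per 1000 pbw melt:
  Material A: 121.5 pbw
  Stock B: 671.5 pbw
  Component C: 109.0 pbw
  Raw D: 178.4 pbw
Total batch = 1080 pbw; LOI loss = 80.51 pbw; yield = 92.55%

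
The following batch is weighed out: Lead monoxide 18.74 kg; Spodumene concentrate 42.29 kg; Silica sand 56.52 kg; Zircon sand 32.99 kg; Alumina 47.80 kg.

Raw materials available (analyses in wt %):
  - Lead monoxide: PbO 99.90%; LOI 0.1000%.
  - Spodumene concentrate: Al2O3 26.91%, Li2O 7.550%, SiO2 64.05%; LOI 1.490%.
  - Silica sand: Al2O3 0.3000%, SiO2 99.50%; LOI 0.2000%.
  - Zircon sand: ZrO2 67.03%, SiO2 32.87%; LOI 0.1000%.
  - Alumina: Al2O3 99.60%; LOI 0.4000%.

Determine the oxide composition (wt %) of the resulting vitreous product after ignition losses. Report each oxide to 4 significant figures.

Glass mass = 197.4 kg (batch 198.3 − LOI 0.9861).
Composition: ZrO2 11.20%, Al2O3 29.98%, Li2O 1.618%, SiO2 47.72%, PbO 9.486%

The whole derivation runs at exact precision from start to finish — working values appear, rounded to four significant figures, between the steps; each reported number takes just one rounding. Derived quantities, which include yield, net glass mass, the five compositions, totals, LOI, are recomputed in full precision, as set out in the problem or the answer, using the weight values per 197.4 kg of glass.
Mass of each oxide from the mix:
  ZrO2: 32.99·0.6703 = 22.11 kg
  Al2O3: 42.29·0.2691 + 56.52·0.003000 + 47.80·0.9960 = 59.16 kg
  Li2O: 42.29·0.07550 = 3.193 kg
  SiO2: 42.29·0.6405 + 56.52·0.9950 + 32.99·0.3287 = 94.17 kg
  PbO: 18.74·0.9990 = 18.72 kg
LOI: 18.74·0.001000 + 42.29·0.01490 + 56.52·0.002000 + 32.99·0.001000 + 47.80·0.004000 = 0.9861 kg
Net of LOI, the glass mass = 198.3 − 0.9861 = 197.4 kg (= the summed oxide contributions)
wt %: oxide over glass, times 100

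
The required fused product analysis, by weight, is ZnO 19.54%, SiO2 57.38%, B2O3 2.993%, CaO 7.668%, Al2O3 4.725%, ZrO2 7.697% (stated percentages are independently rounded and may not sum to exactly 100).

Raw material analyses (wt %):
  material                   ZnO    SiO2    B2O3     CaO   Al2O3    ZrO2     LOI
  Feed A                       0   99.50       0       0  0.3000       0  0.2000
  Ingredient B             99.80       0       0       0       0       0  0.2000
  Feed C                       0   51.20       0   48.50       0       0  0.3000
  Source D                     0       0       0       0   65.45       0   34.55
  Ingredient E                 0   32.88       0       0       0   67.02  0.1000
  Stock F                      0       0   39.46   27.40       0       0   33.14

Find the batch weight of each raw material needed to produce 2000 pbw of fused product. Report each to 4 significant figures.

The working math runs at exact precision from first step to last; working values appear, rounded to 4 significant digits, across the worked steps; every reported result is rounded just once. All derived quantities, which include totals, ignition loss, six oxide percentages, glass mass, yield, are carried in exact precision, as given in either problem or answer, from the weighed amounts at 2000 pbw of glass.
Target oxide masses per 2000 pbw fused product:
  ZnO: 19.54% × 2000 = 390.8 pbw
  SiO2: 57.38% × 2000 = 1148 pbw
  B2O3: 2.993% × 2000 = 59.86 pbw
  CaO: 7.668% × 2000 = 153.4 pbw
  Al2O3: 4.725% × 2000 = 94.50 pbw
  ZrO2: 7.697% × 2000 = 153.9 pbw
Verifying the oxide balance per the reported batch figures, for the quoted basis mass (sum by sum, the targets are met given rounding of the digits):
  ZnO: 391.6·0.9980 = 390.8 pbw (target 390.8 pbw)
  SiO2: 958.9·0.9950 + 230.5·0.5120 + 229.7·0.3288 = 1148 pbw (target 1148 pbw)
  B2O3: 151.7·0.3946 = 59.86 pbw (target 59.86 pbw)
  CaO: 230.5·0.4850 + 151.7·0.2740 = 153.4 pbw (target 153.4 pbw)
  Al2O3: 958.9·0.003000 + 140.0·0.6545 = 94.51 pbw (target 94.50 pbw)
  ZrO2: 229.7·0.6702 = 153.9 pbw (target 153.9 pbw)
Glass-mass bookkeeping: batch total minus LOI = 2000 pbw (per-oxide target masses sum to 2000 pbw; with the basis standing at 2000 pbw — differing by rounding only).
Summing the batch: Σ batch = 2102 pbw; LOI removed, Σ of batch·LOI: 102.3 pbw; glass ÷ batch gives a yield of 95.14%.

Batch per 2000 pbw fused product:
  Feed A: 958.9 pbw
  Ingredient B: 391.6 pbw
  Feed C: 230.5 pbw
  Source D: 140.0 pbw
  Ingredient E: 229.7 pbw
  Stock F: 151.7 pbw
Total batch = 2102 pbw; LOI loss = 102.3 pbw; yield = 95.14%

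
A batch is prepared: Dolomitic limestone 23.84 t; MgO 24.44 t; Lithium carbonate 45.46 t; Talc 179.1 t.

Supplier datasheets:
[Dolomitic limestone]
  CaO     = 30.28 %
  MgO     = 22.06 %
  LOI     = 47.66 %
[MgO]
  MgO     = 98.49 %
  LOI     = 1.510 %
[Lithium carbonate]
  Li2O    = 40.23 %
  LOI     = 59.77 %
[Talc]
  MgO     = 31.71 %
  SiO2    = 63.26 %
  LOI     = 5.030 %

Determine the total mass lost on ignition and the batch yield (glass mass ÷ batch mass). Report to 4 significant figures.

LOI loss = 47.91 t; glass = 224.9 t; yield = 82.44%

The whole derivation maintains full float precision from first step to last. In-progress results are shown, rounded to 4 significant figures, as written; every reported figure is rounded a single time; the derived quantities are computed at full float precision (the four compositions, the yield, ignition loss, net glass mass, the totals) from the weighed amounts at 224.9 t of glass as written in problem or answer.
Material-by-material LOI:
  Dolomitic limestone: 23.84 × 0.4766 = 11.36 t
  MgO: 24.44 × 0.01510 = 0.3690 t
  Lithium carbonate: 45.46 × 0.5977 = 27.17 t
  Talc: 179.1 × 0.05030 = 9.009 t
Total LOI = 47.91 t
Glass = batch − LOI = 272.8 − 47.91 = 224.9 t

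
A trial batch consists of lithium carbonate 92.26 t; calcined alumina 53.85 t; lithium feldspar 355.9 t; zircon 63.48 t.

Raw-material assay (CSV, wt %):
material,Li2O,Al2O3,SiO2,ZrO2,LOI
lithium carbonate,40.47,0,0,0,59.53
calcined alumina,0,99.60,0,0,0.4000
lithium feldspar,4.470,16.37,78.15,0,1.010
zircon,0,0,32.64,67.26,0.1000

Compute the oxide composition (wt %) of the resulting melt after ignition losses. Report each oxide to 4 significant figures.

Glass mass = 506.7 t (batch 565.5 − LOI 58.80).
Composition: Li2O 10.51%, Al2O3 22.08%, SiO2 58.98%, ZrO2 8.427%

Rounding to four significant digits applies to every working value as shown — all internal work runs at full float precision in all steps; a single rounding completes every reported figure; all derived quantities are recomputed from the batch weights at 506.7 t of glass in full precision (net glass mass, yield, LOI, four oxide percentages, totals) precisely as stated by the question or the answer.
Per-oxide mass from batch:
  Li2O: 92.26·0.4047 + 355.9·0.04470 = 53.25 t
  Al2O3: 53.85·0.9960 + 355.9·0.1637 = 111.9 t
  SiO2: 355.9·0.7815 + 63.48·0.3264 = 298.9 t
  ZrO2: 63.48·0.6726 = 42.70 t
LOI: 92.26·0.5953 + 53.85·0.004000 + 355.9·0.01010 + 63.48·0.001000 = 58.80 t
batch − LOI leaves glass = 565.5 − 58.80 = 506.7 t (= the summed oxide contributions)
oxide / glass × 100 gives the wt %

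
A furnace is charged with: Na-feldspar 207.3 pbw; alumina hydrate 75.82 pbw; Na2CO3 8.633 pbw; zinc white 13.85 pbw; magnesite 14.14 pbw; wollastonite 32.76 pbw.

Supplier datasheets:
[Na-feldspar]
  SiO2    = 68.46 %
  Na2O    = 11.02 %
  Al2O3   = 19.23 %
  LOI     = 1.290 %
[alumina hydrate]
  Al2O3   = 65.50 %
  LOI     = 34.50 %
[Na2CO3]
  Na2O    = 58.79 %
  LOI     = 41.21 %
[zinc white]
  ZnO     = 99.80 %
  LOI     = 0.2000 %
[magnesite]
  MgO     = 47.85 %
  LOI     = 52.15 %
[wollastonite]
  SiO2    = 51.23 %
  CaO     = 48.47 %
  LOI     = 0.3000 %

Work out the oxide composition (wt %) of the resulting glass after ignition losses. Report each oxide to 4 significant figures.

In-progress results are displayed, rounded to four significant digits, between the steps; every computation runs at full precision from first step to last. Every reported result takes just one rounding — derived quantities are computed using the weight values at 312.6 pbw of glass in exact precision (ignition loss, glass mass, the totals, the six compositions, the yield) precisely as stated by problem or answer.
Per-oxide mass from batch:
  SiO2: 207.3·0.6846 + 32.76·0.5123 = 158.7 pbw
  CaO: 32.76·0.4847 = 15.88 pbw
  Na2O: 207.3·0.1102 + 8.633·0.5879 = 27.92 pbw
  MgO: 14.14·0.4785 = 6.766 pbw
  ZnO: 13.85·0.9980 = 13.82 pbw
  Al2O3: 207.3·0.1923 + 75.82·0.6550 = 89.53 pbw
LOI: 207.3·0.01290 + 75.82·0.3450 + 8.633·0.4121 + 13.85·0.002000 + 14.14·0.5215 + 32.76·0.003000 = 39.89 pbw
Net of LOI, the glass mass = 352.5 − 39.89 = 312.6 pbw (equal to the oxide-mass sum)
wt %: oxide over glass, times 100

Glass mass = 312.6 pbw (batch 352.5 − LOI 39.89).
Composition: SiO2 50.77%, CaO 5.079%, Na2O 8.931%, MgO 2.164%, ZnO 4.422%, Al2O3 28.64%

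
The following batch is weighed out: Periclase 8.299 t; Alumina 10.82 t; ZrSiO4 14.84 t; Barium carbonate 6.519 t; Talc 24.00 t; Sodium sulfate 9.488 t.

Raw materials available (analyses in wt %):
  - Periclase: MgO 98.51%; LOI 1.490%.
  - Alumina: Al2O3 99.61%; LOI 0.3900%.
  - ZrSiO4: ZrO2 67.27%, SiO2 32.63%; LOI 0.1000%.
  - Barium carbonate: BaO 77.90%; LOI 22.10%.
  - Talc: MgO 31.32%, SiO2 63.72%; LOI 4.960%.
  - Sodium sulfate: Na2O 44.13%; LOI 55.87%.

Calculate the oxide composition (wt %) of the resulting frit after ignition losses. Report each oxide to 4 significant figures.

The intermediate values are shown (rounded to 4 significant figures) on the page; full precision is maintained at each step; exactly one rounding goes into each reported figure — the derived quantities, including the totals, the yield, ignition loss, net glass mass, the six compositions, are computed from the batch weights for 65.85 t of glass at full precision, as quoted within the problem or answer text.
Mass of each oxide from the mix:
  ZrO2: 14.84·0.6727 = 9.983 t
  MgO: 8.299·0.9851 + 24.00·0.3132 = 15.69 t
  SiO2: 14.84·0.3263 + 24.00·0.6372 = 20.14 t
  Al2O3: 10.82·0.9961 = 10.78 t
  BaO: 6.519·0.7790 = 5.078 t
  Na2O: 9.488·0.4413 = 4.187 t
LOI: 8.299·0.01490 + 10.82·0.003900 + 14.84·0.001000 + 6.519·0.2210 + 24.00·0.04960 + 9.488·0.5587 = 8.113 t
Glass = total batch minus LOI = 73.97 − 8.113 = 65.85 t (consistent with Σ oxide mass)
wt % = oxide mass / glass mass × 100

Glass mass = 65.85 t (batch 73.97 − LOI 8.113).
Composition: ZrO2 15.16%, MgO 23.83%, SiO2 30.58%, Al2O3 16.37%, BaO 7.712%, Na2O 6.358%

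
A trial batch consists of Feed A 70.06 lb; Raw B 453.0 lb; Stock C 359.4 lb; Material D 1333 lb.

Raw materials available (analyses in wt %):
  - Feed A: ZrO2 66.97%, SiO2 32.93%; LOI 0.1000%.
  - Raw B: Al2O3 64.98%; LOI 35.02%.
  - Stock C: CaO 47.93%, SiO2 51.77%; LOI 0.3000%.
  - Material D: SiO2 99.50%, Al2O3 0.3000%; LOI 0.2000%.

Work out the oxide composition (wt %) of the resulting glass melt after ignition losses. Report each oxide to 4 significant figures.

Glass mass = 2053 lb (batch 2215 − LOI 162.5).
Composition: ZrO2 2.285%, CaO 8.391%, SiO2 74.79%, Al2O3 14.53%

Mid-chain values are shown rounded to four significant digits — full float precision is carried in all steps. Every reported result takes a single rounding; the derived quantities (ignition loss, net glass mass, totals, four oxide percentages, the yield) are rebuilt starting from the weights for 2053 lb of glass at full float precision exactly as printed in problem or answer.
Oxide-by-oxide delivered mass:
  ZrO2: 70.06·0.6697 = 46.92 lb
  CaO: 359.4·0.4793 = 172.3 lb
  SiO2: 70.06·0.3293 + 359.4·0.5177 + 1333·0.9950 = 1535 lb
  Al2O3: 453.0·0.6498 + 1333·0.003000 = 298.4 lb
LOI: 70.06·0.001000 + 453.0·0.3502 + 359.4·0.003000 + 1333·0.002000 = 162.5 lb
Resulting glass, batch − LOI: 2215 − 162.5 = 2053 lb (the oxide masses sum to this)
each wt % is 100 × oxide ÷ glass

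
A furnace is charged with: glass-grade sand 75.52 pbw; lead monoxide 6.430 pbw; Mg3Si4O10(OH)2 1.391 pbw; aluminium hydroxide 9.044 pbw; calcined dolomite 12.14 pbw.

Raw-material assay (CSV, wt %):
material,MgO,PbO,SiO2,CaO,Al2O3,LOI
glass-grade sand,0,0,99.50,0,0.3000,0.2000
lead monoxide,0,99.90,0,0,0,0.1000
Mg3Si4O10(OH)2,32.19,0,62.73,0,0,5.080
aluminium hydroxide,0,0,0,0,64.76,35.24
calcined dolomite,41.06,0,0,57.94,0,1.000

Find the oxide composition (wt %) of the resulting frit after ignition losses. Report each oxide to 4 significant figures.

Glass mass = 101.0 pbw (batch 104.5 − LOI 3.537).
Composition: MgO 5.379%, PbO 6.361%, SiO2 75.27%, CaO 6.965%, Al2O3 6.024%

All internal work holds full precision in every operation — intermediates appear with 4-significant-digit rounding within the worked lines; every reported number undergoes a single rounding; all derived quantities (totals, the five compositions, yield, ignition loss, glass mass) are re-derived from the weighed amounts per 101.0 pbw of glass at full precision exactly as printed in the problem or answer text.
Oxide masses out of the charge:
  MgO: 1.391·0.3219 + 12.14·0.4106 = 5.432 pbw
  PbO: 6.430·0.9990 = 6.424 pbw
  SiO2: 75.52·0.9950 + 1.391·0.6273 = 76.01 pbw
  CaO: 12.14·0.5794 = 7.034 pbw
  Al2O3: 75.52·0.003000 + 9.044·0.6476 = 6.083 pbw
LOI: 75.52·0.002000 + 6.430·0.001000 + 1.391·0.05080 + 9.044·0.3524 + 12.14·0.01000 = 3.537 pbw
Glass = total batch minus LOI = 104.5 − 3.537 = 101.0 pbw (equal to the oxide-mass sum)
percent share: oxide ÷ glass, ×100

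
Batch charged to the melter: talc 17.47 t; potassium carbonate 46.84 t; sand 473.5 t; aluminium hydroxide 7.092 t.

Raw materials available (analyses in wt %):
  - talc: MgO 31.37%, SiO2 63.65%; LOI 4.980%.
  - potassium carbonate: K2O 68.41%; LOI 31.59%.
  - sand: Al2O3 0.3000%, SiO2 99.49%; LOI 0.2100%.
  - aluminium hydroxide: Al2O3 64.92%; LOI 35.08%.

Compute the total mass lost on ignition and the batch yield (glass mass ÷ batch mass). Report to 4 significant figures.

LOI loss = 19.15 t; glass = 525.8 t; yield = 96.49%

Values along the way are printed, rounded to four significant figures, across the worked steps. Each numeric step holds exact precision through every step — exactly one rounding goes into each reported figure — all derived quantities, which include the yield, ignition loss, glass mass, four oxide percentages, the totals, are computed in exact precision, as given in problem or answer, from the batch weights on 525.8 t of glass.
Each material's LOI contribution:
  talc: 17.47 × 0.04980 = 0.8700 t
  potassium carbonate: 46.84 × 0.3159 = 14.80 t
  sand: 473.5 × 0.002100 = 0.9943 t
  aluminium hydroxide: 7.092 × 0.3508 = 2.488 t
Total LOI = 19.15 t
Glass = batch − LOI = 544.9 − 19.15 = 525.8 t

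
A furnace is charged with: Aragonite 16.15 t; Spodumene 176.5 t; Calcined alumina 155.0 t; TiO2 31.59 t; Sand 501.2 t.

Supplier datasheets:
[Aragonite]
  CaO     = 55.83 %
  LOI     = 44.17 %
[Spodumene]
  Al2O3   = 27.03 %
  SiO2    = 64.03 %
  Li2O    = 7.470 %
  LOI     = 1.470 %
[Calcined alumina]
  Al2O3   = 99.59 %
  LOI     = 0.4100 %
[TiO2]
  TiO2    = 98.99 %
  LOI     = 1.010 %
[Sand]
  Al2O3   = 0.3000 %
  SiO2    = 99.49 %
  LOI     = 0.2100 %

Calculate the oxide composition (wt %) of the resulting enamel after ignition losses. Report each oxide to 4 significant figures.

Glass mass = 868.7 t (batch 880.4 − LOI 11.74).
Composition: Al2O3 23.43%, SiO2 70.41%, Li2O 1.518%, CaO 1.038%, TiO2 3.600%

In-progress results are displayed rounded to 4 significant digits across the worked steps; every computation carries full precision at every stage. Every reported number is rounded just once. All derived quantities, which include the yield, five oxide percentages, glass mass, totals, LOI, are re-derived at full precision, as they appear in the problem or the answer, starting from the weights for 868.7 t of glass.
Delivered oxide masses:
  Al2O3: 176.5·0.2703 + 155.0·0.9959 + 501.2·0.003000 = 203.6 t
  SiO2: 176.5·0.6403 + 501.2·0.9949 = 611.7 t
  Li2O: 176.5·0.07470 = 13.18 t
  CaO: 16.15·0.5583 = 9.017 t
  TiO2: 31.59·0.9899 = 31.27 t
LOI: 16.15·0.4417 + 176.5·0.01470 + 155.0·0.004100 + 31.59·0.01010 + 501.2·0.002100 = 11.74 t
Glass mass = batch − LOI = 880.4 − 11.74 = 868.7 t (the oxide masses sum to this)
percent share: oxide ÷ glass, ×100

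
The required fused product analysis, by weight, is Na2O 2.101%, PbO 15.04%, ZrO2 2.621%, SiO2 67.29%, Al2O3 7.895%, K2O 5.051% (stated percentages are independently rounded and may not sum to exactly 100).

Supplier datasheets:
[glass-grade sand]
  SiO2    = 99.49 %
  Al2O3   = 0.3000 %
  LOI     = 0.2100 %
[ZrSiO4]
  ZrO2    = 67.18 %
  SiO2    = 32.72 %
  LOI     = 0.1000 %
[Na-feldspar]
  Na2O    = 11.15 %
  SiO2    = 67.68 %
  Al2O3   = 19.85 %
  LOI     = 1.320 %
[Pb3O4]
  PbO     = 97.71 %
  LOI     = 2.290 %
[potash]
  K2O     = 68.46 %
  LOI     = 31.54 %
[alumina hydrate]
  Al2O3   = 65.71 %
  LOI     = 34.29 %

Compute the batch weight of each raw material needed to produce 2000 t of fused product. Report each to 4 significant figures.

Batch per 2000 t fused product:
  glass-grade sand: 1071 t
  ZrSiO4: 78.03 t
  Na-feldspar: 376.9 t
  Pb3O4: 307.8 t
  potash: 147.6 t
  alumina hydrate: 121.6 t
Total batch = 2103 t; LOI loss = 102.6 t; yield = 95.12%

Full precision is held from first step to last; in-progress results are shown rounded to 4 significant digits between the steps — each reported number is rounded once only — all derived quantities are carried in full precision (the six compositions, net glass mass, the yield, totals, LOI) starting from the weights at 2000 t of glass, precisely as stated by either problem or answer.
Oxide mass targets, per 2000 t fused product:
  Na2O: 2.101% × 2000 = 42.02 t
  PbO: 15.04% × 2000 = 300.8 t
  ZrO2: 2.621% × 2000 = 52.42 t
  SiO2: 67.29% × 2000 = 1346 t
  Al2O3: 7.895% × 2000 = 157.9 t
  K2O: 5.051% × 2000 = 101.0 t
Mass-balance tally per oxide per the reported batch figures, versus the basis set out (each sum matches its target mass inside rounding margins):
  Na2O: 376.9·0.1115 = 42.02 t (target 42.02 t)
  PbO: 307.8·0.9771 = 300.8 t (target 300.8 t)
  ZrO2: 78.03·0.6718 = 52.42 t (target 52.42 t)
  SiO2: 1071·0.9949 + 78.03·0.3272 + 376.9·0.6768 = 1346 t (target 1346 t)
  Al2O3: 1071·0.003000 + 376.9·0.1985 + 121.6·0.6571 = 157.9 t (target 157.9 t)
  K2O: 147.6·0.6846 = 101.0 t (target 101.0 t)
Glass-mass closure: total batch − LOI = 2000 t (per-oxide target masses sum to 2000 t; against the stated basis, 2000 t — any gap is answer rounding).
Batch total: Σ batch = 2103 t; the LOI term Σ batch·LOI equals 102.6 t; the yield ratio, glass ÷ batch: 95.12%.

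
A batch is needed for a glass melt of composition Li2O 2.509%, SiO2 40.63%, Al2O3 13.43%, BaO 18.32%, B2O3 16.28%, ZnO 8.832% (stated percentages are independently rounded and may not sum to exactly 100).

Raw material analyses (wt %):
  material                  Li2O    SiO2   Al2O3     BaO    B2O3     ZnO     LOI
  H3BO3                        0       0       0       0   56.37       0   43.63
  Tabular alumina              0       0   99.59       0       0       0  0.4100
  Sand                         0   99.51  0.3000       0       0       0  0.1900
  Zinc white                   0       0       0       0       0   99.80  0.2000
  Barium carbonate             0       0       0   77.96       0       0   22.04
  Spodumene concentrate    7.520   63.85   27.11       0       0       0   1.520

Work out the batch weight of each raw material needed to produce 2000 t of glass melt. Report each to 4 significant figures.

Batch per 2000 t glass melt:
  H3BO3: 577.6 t
  Tabular alumina: 86.89 t
  Sand: 388.4 t
  Zinc white: 177.0 t
  Barium carbonate: 470.0 t
  Spodumene concentrate: 667.3 t
Total batch = 2367 t; LOI loss = 367.2 t; yield = 84.49%

Working values are displayed, with 4-significant-digit rounding, at each printed step; every computation carries full float precision end to end; exactly one rounding goes into each reported figure; the derived quantities are re-derived in full float precision (the totals, yield, six oxide percentages, LOI, glass mass) using the weight values at 2000 t of glass, as quoted within the problem or answer text.
Target oxide masses per 2000 t glass melt:
  Li2O: 2.509% × 2000 = 50.18 t
  SiO2: 40.63% × 2000 = 812.6 t
  Al2O3: 13.43% × 2000 = 268.6 t
  BaO: 18.32% × 2000 = 366.4 t
  B2O3: 16.28% × 2000 = 325.6 t
  ZnO: 8.832% × 2000 = 176.6 t
Oxide-by-oxide audit applying the batch weights above, versus the basis set out (target by target, the sums agree modulo rounding of the values):
  Li2O: 667.3·0.07520 = 50.18 t (target 50.18 t)
  SiO2: 388.4·0.9951 + 667.3·0.6385 = 812.6 t (target 812.6 t)
  Al2O3: 86.89·0.9959 + 388.4·0.003000 + 667.3·0.2711 = 268.6 t (target 268.6 t)
  BaO: 470.0·0.7796 = 366.4 t (target 366.4 t)
  B2O3: 577.6·0.5637 = 325.6 t (target 325.6 t)
  ZnO: 177.0·0.9980 = 176.6 t (target 176.6 t)
Glass-mass bookkeeping: total charge less LOI = 2000 t (targets for the oxides total 2000 t; with the basis standing at 2000 t — differing by rounding only).
Batch grand total — Σ batch = 2367 t; loss to ignition Σ batch·LOI = 367.2 t; yield = glass ÷ total batch = 84.49%.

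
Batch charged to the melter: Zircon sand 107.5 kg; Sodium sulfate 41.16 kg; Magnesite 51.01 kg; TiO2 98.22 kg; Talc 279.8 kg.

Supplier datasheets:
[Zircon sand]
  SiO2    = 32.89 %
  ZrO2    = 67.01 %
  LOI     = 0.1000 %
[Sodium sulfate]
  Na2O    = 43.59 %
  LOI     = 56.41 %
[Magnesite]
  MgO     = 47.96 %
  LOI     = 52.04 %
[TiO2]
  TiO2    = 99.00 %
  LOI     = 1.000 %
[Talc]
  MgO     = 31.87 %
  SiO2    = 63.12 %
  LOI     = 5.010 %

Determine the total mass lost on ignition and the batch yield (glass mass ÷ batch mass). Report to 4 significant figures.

LOI loss = 64.87 kg; glass = 512.8 kg; yield = 88.77%

Values along the way are printed with 4-significant-figure rounding as written. Full precision is kept through every step — a single rounding yields each reported result. The derived quantities, which include totals, LOI, glass mass, the yield, the five compositions, are carried at full float precision, precisely as stated by the problem or the answer, from the batch weights at 512.8 kg of glass.
Material-by-material LOI:
  Zircon sand: 107.5 × 0.001000 = 0.1075 kg
  Sodium sulfate: 41.16 × 0.5641 = 23.22 kg
  Magnesite: 51.01 × 0.5204 = 26.55 kg
  TiO2: 98.22 × 0.01000 = 0.9822 kg
  Talc: 279.8 × 0.05010 = 14.02 kg
Total LOI = 64.87 kg
Glass = batch − LOI = 577.7 − 64.87 = 512.8 kg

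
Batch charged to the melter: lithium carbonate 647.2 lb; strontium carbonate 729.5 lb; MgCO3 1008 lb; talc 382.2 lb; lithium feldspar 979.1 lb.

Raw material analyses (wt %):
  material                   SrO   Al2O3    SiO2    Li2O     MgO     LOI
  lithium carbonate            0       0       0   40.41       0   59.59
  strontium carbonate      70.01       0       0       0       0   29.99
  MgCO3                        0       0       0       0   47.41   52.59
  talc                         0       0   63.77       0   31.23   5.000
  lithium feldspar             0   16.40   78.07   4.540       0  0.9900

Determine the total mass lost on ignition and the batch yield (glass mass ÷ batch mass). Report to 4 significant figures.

The intermediate values are printed rounded to four significant figures across the worked steps. All internal work holds exact precision through the solve. Every reported result undergoes a single rounding; all derived quantities (net glass mass, the yield, the five compositions, totals, ignition loss) are re-derived from the weighed amounts for 2583 lb of glass in full float precision, as they appear in question or answer.
Per-material ignition loss:
  lithium carbonate: 647.2 × 0.5959 = 385.7 lb
  strontium carbonate: 729.5 × 0.2999 = 218.8 lb
  MgCO3: 1008 × 0.5259 = 530.1 lb
  talc: 382.2 × 0.05000 = 19.11 lb
  lithium feldspar: 979.1 × 0.009900 = 9.693 lb
Total LOI = 1163 lb
Glass = batch − LOI = 3746 − 1163 = 2583 lb

LOI loss = 1163 lb; glass = 2583 lb; yield = 68.94%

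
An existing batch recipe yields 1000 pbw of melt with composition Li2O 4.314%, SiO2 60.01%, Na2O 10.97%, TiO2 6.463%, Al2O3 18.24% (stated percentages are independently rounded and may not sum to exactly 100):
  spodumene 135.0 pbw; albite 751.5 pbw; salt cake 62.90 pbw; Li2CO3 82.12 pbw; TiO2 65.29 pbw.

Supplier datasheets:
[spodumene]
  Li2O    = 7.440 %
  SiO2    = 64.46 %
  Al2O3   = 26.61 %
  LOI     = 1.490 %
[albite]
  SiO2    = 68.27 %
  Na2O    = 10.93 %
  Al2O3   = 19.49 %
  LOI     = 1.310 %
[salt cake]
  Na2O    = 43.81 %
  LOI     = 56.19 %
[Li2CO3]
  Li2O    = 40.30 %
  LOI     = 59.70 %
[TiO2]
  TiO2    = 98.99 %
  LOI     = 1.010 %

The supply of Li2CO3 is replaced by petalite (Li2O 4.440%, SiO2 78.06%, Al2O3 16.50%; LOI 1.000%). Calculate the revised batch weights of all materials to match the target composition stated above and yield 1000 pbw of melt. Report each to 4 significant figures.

Revised batch per 1000 pbw melt:
  spodumene: 375.9 pbw
  albite: 133.3 pbw
  salt cake: 217.1 pbw
  petalite: 341.8 pbw
  TiO2: 65.29 pbw
Total batch = 1133 pbw; LOI loss = 133.4 pbw

Intermediates appear with 4-significant-figure rounding between the steps. All arithmetic carries full float precision at each step — exactly one rounding is applied to each reported result — all derived quantities, including the totals, ignition loss, yield, five oxide percentages, glass mass, are rebuilt from the weighed amounts for 1000 pbw of glass in exact precision as given in problem or answer.
Target masses of each oxide per 1000 pbw melt:
  Li2O: 4.314% × 1000 = 43.14 pbw
  SiO2: 60.01% × 1000 = 600.1 pbw
  Na2O: 10.97% × 1000 = 109.7 pbw
  TiO2: 6.463% × 1000 = 64.63 pbw
  Al2O3: 18.24% × 1000 = 182.4 pbw
A balance pass over the oxides, on the weights just shown, versus the basis set out (sums match the target masses once rounding is allowed for):
  Li2O: 375.9·0.07440 + 341.8·0.04440 = 43.14 pbw (target 43.14 pbw)
  SiO2: 375.9·0.6446 + 133.3·0.6827 + 341.8·0.7806 = 600.1 pbw (target 600.1 pbw)
  Na2O: 133.3·0.1093 + 217.1·0.4381 = 109.7 pbw (target 109.7 pbw)
  TiO2: 65.29·0.9899 = 64.63 pbw (target 64.63 pbw)
  Al2O3: 375.9·0.2661 + 133.3·0.1949 + 341.8·0.1650 = 182.4 pbw (target 182.4 pbw)
Consistency of the glass mass: net batch after ignition = 1000 pbw (targets for the oxides total 1000 pbw; against the stated basis, 1000 pbw — a pure rounding effect).
Adding the batch up: Σ batch = 1133 pbw; the LOI term Σ batch·LOI equals 133.4 pbw; the yield ratio, glass ÷ batch: 88.23%.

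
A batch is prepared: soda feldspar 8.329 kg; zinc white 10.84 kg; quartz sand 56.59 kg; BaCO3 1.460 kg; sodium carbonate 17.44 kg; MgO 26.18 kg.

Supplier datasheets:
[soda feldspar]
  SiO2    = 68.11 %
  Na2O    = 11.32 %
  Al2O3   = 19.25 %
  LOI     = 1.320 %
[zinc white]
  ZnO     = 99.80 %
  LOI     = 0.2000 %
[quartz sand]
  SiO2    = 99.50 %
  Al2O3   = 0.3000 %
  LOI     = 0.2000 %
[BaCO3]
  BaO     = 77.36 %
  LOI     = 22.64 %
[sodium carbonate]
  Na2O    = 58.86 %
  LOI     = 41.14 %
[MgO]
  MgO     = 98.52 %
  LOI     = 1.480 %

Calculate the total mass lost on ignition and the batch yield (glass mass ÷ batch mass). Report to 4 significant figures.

The intermediate values are shown (rounded to 4 significant figures) at each printed step; each numeric step runs at full float precision through the solve; every reported figure is rounded once only; the derived quantities (totals, the six compositions, yield, LOI, glass mass) are carried at full float precision using the weight values for 112.7 kg of glass exactly as printed in the problem or answer text.
Ignition loss by material:
  soda feldspar: 8.329 × 0.01320 = 0.1099 kg
  zinc white: 10.84 × 0.002000 = 0.02168 kg
  quartz sand: 56.59 × 0.002000 = 0.1132 kg
  BaCO3: 1.460 × 0.2264 = 0.3305 kg
  sodium carbonate: 17.44 × 0.4114 = 7.175 kg
  MgO: 26.18 × 0.01480 = 0.3875 kg
Total LOI = 8.138 kg
Glass = batch − LOI = 120.8 − 8.138 = 112.7 kg

LOI loss = 8.138 kg; glass = 112.7 kg; yield = 93.27%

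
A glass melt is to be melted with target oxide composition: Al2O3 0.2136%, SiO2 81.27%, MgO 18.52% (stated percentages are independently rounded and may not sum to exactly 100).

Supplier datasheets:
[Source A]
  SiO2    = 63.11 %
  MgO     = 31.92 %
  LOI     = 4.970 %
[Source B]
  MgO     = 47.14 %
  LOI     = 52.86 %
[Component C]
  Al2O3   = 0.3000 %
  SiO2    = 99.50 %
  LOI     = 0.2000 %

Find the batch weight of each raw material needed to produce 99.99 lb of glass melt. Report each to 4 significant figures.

Batch per 99.99 lb glass melt:
  Source A: 16.52 lb
  Source B: 28.10 lb
  Component C: 71.19 lb
Total batch = 115.8 lb; LOI loss = 15.82 lb; yield = 86.34%

In-progress results appear (rounded to 4 significant figures) on the page; all arithmetic runs at full float precision at each step; every reported figure takes a single rounding. Derived quantities (three oxide percentages, net glass mass, totals, LOI, yield) are re-derived at full float precision starting from the weights for 99.99 lb of glass, as set out in the problem or the answer.
Target masses of each oxide per 99.99 lb glass melt:
  Al2O3: 0.2136% × 99.99 = 0.2136 lb
  SiO2: 81.27% × 99.99 = 81.26 lb
  MgO: 18.52% × 99.99 = 18.52 lb
A balance pass over the oxides, applying the batch weights above, at the basis given (sum by sum, the targets are met net of answer rounding effects):
  Al2O3: 71.19·0.003000 = 0.2136 lb (target 0.2136 lb)
  SiO2: 16.52·0.6311 + 71.19·0.9950 = 81.26 lb (target 81.26 lb)
  MgO: 16.52·0.3192 + 28.10·0.4714 = 18.52 lb (target 18.52 lb)
Glass-mass closure: batch total minus LOI = 99.99 lb (the Σ of target masses is 99.99 lb; with the basis standing at 99.99 lb — a pure rounding effect).
Summing the batch: Σ batch = 115.8 lb; Σ batch·LOI gives LOI loss = 15.82 lb; as yield: glass ÷ batch → 86.34%.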